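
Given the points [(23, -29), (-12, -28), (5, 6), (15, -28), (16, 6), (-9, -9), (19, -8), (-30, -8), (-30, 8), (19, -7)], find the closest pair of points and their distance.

Computing all pairwise distances among 10 points:

d((23, -29), (-12, -28)) = 35.0143
d((23, -29), (5, 6)) = 39.3573
d((23, -29), (15, -28)) = 8.0623
d((23, -29), (16, 6)) = 35.6931
d((23, -29), (-9, -9)) = 37.7359
d((23, -29), (19, -8)) = 21.3776
d((23, -29), (-30, -8)) = 57.0088
d((23, -29), (-30, 8)) = 64.6375
d((23, -29), (19, -7)) = 22.3607
d((-12, -28), (5, 6)) = 38.0132
d((-12, -28), (15, -28)) = 27.0
d((-12, -28), (16, 6)) = 44.0454
d((-12, -28), (-9, -9)) = 19.2354
d((-12, -28), (19, -8)) = 36.8917
d((-12, -28), (-30, -8)) = 26.9072
d((-12, -28), (-30, 8)) = 40.2492
d((-12, -28), (19, -7)) = 37.4433
d((5, 6), (15, -28)) = 35.4401
d((5, 6), (16, 6)) = 11.0
d((5, 6), (-9, -9)) = 20.5183
d((5, 6), (19, -8)) = 19.799
d((5, 6), (-30, -8)) = 37.6962
d((5, 6), (-30, 8)) = 35.0571
d((5, 6), (19, -7)) = 19.105
d((15, -28), (16, 6)) = 34.0147
d((15, -28), (-9, -9)) = 30.6105
d((15, -28), (19, -8)) = 20.3961
d((15, -28), (-30, -8)) = 49.2443
d((15, -28), (-30, 8)) = 57.6281
d((15, -28), (19, -7)) = 21.3776
d((16, 6), (-9, -9)) = 29.1548
d((16, 6), (19, -8)) = 14.3178
d((16, 6), (-30, -8)) = 48.0833
d((16, 6), (-30, 8)) = 46.0435
d((16, 6), (19, -7)) = 13.3417
d((-9, -9), (19, -8)) = 28.0179
d((-9, -9), (-30, -8)) = 21.0238
d((-9, -9), (-30, 8)) = 27.0185
d((-9, -9), (19, -7)) = 28.0713
d((19, -8), (-30, -8)) = 49.0
d((19, -8), (-30, 8)) = 51.5461
d((19, -8), (19, -7)) = 1.0 <-- minimum
d((-30, -8), (-30, 8)) = 16.0
d((-30, -8), (19, -7)) = 49.0102
d((-30, 8), (19, -7)) = 51.2445

Closest pair: (19, -8) and (19, -7) with distance 1.0

The closest pair is (19, -8) and (19, -7) with Euclidean distance 1.0. For 10 points, brute-force pairwise comparison is shown above. For large n, the divide-and-conquer algorithm (sort by x, recurse on halves, check the dividing strip) achieves O(n log n).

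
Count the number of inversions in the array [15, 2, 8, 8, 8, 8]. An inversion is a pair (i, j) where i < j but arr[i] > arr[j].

Finding inversions in [15, 2, 8, 8, 8, 8]:

(0, 1): arr[0]=15 > arr[1]=2
(0, 2): arr[0]=15 > arr[2]=8
(0, 3): arr[0]=15 > arr[3]=8
(0, 4): arr[0]=15 > arr[4]=8
(0, 5): arr[0]=15 > arr[5]=8

Total inversions: 5

The array has 5 inversion(s): (0,1), (0,2), (0,3), (0,4), (0,5). Each pair (i,j) satisfies i < j and arr[i] > arr[j].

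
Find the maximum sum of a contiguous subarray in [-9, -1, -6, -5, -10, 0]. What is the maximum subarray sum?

Using Kadane's algorithm on [-9, -1, -6, -5, -10, 0]:

Scanning through the array:
Position 1 (value -1): max_ending_here = -1, max_so_far = -1
Position 2 (value -6): max_ending_here = -6, max_so_far = -1
Position 3 (value -5): max_ending_here = -5, max_so_far = -1
Position 4 (value -10): max_ending_here = -10, max_so_far = -1
Position 5 (value 0): max_ending_here = 0, max_so_far = 0

Maximum subarray: [0]
Maximum sum: 0

The maximum subarray is [0] with sum 0. This subarray runs from index 5 to index 5.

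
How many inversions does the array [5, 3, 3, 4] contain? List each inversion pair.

Finding inversions in [5, 3, 3, 4]:

(0, 1): arr[0]=5 > arr[1]=3
(0, 2): arr[0]=5 > arr[2]=3
(0, 3): arr[0]=5 > arr[3]=4

Total inversions: 3

The array has 3 inversion(s): (0,1), (0,2), (0,3). Each pair (i,j) satisfies i < j and arr[i] > arr[j].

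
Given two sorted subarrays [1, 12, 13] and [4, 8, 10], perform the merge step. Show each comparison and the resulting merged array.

Merging process:

Compare 1 vs 4: take 1 from left. Merged: [1]
Compare 12 vs 4: take 4 from right. Merged: [1, 4]
Compare 12 vs 8: take 8 from right. Merged: [1, 4, 8]
Compare 12 vs 10: take 10 from right. Merged: [1, 4, 8, 10]
Append remaining from left: [12, 13]. Merged: [1, 4, 8, 10, 12, 13]

Final merged array: [1, 4, 8, 10, 12, 13]
Total comparisons: 4

The merged array is [1, 4, 8, 10, 12, 13], requiring 4 comparisons. The merge step runs in O(n) time where n is the total number of elements.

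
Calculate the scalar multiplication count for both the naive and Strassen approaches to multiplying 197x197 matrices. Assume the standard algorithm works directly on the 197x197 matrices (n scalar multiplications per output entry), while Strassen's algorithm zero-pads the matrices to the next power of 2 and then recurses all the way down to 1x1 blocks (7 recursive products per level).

Matrix multiplication for 197x197 matrices:

Strassen's algorithm requires power-of-2 dimensions. Pad 197x197 to 256x256 (next power of 2).

Standard algorithm: 197^3 = 7645373 multiplications
Strassen's algorithm: 7^(log2(256)) = 7^8 = 5764801 multiplications
Savings: 7645373 - 5764801 = 1880572 multiplications

Standard: 7645373 multiplications (197^3). Strassen: 5764801 multiplications (7^8, after padding to 256x256). Strassen reduces 8 recursive multiplications to 7 at each level.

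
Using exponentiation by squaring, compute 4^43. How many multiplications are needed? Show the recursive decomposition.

Computing 4^43 by squaring (build up from 4^1; each line after the first costs one multiplication):

4^1 = 4
4^2 = (4^1)^2 = 4^2 = 16
4^4 = (4^2)^2 = 16^2 = 256
4^5 = 4 * 4^4 = 4 * 256 = 1024
4^10 = (4^5)^2 = 1024^2 = 1048576
4^20 = (4^10)^2 = 1048576^2 = 1099511627776
4^21 = 4 * 4^20 = 4 * 1099511627776 = 4398046511104
4^42 = (4^21)^2 = 4398046511104^2 = 19342813113834066795298816
4^43 = 4 * 4^42 = 4 * 19342813113834066795298816 = 77371252455336267181195264

Result: 77371252455336267181195264
Multiplications needed: 8 (8 lines after 4^1)

4^43 = 77371252455336267181195264. Using exponentiation by squaring, this requires 8 multiplications. The key idea: if the exponent is even, square the half-power; if odd, multiply by the base once.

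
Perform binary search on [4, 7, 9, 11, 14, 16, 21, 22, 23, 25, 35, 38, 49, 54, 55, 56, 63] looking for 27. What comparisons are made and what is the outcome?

Binary search for 27 in [4, 7, 9, 11, 14, 16, 21, 22, 23, 25, 35, 38, 49, 54, 55, 56, 63]:

lo=0, hi=16, mid=8, arr[mid]=23 -> 23 < 27, search right half
lo=9, hi=16, mid=12, arr[mid]=49 -> 49 > 27, search left half
lo=9, hi=11, mid=10, arr[mid]=35 -> 35 > 27, search left half
lo=9, hi=9, mid=9, arr[mid]=25 -> 25 < 27, search right half
lo=10 > hi=9, target 27 not found

Binary search determines that 27 is not in the array after 4 comparisons. The search space was exhausted without finding the target.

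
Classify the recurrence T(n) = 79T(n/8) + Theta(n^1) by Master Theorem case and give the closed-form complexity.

Master Theorem for T(n) = 79T(n/8) + O(n^1):

a = 79, b = 8, c = 1
log_b(a) = log_8(79) = 2.1013

Case 1: c = 1 < log_8(79) = 2.1013
T(n) = O(n^(log_8 79))

For T(n) = 79T(n/8) + O(n^1): log_8(79) = 2.1013. This is Case 1 of the Master Theorem (c < log_b(a), work dominated by leaves), giving O(n^(log_8 79)).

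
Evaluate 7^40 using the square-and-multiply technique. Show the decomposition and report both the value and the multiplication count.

Computing 7^40 by squaring (build up from 7^1; each line after the first costs one multiplication):

7^1 = 7
7^2 = (7^1)^2 = 7^2 = 49
7^4 = (7^2)^2 = 49^2 = 2401
7^5 = 7 * 7^4 = 7 * 2401 = 16807
7^10 = (7^5)^2 = 16807^2 = 282475249
7^20 = (7^10)^2 = 282475249^2 = 79792266297612001
7^40 = (7^20)^2 = 79792266297612001^2 = 6366805760909027985741435139224001

Result: 6366805760909027985741435139224001
Multiplications needed: 6 (6 lines after 7^1)

7^40 = 6366805760909027985741435139224001. Using exponentiation by squaring, this requires 6 multiplications. The key idea: if the exponent is even, square the half-power; if odd, multiply by the base once.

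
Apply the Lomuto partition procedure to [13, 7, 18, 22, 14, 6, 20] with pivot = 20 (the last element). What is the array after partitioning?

Lomuto partition with pivot = 20:

Initial array: [13, 7, 18, 22, 14, 6, 20]

arr[0]=13 <= 20: swap with position 0, array becomes [13, 7, 18, 22, 14, 6, 20]
arr[1]=7 <= 20: swap with position 1, array becomes [13, 7, 18, 22, 14, 6, 20]
arr[2]=18 <= 20: swap with position 2, array becomes [13, 7, 18, 22, 14, 6, 20]
arr[3]=22 > 20: no swap
arr[4]=14 <= 20: swap with position 3, array becomes [13, 7, 18, 14, 22, 6, 20]
arr[5]=6 <= 20: swap with position 4, array becomes [13, 7, 18, 14, 6, 22, 20]

Place pivot at position 5: [13, 7, 18, 14, 6, 20, 22]
Pivot position: 5

After partitioning with pivot 20, the array becomes [13, 7, 18, 14, 6, 20, 22]. The pivot is placed at index 5. All elements to the left of the pivot are <= 20, and all elements to the right are > 20.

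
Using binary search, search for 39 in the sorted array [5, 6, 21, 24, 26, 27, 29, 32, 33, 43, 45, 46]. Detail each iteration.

Binary search for 39 in [5, 6, 21, 24, 26, 27, 29, 32, 33, 43, 45, 46]:

lo=0, hi=11, mid=5, arr[mid]=27 -> 27 < 39, search right half
lo=6, hi=11, mid=8, arr[mid]=33 -> 33 < 39, search right half
lo=9, hi=11, mid=10, arr[mid]=45 -> 45 > 39, search left half
lo=9, hi=9, mid=9, arr[mid]=43 -> 43 > 39, search left half
lo=9 > hi=8, target 39 not found

Binary search determines that 39 is not in the array after 4 comparisons. The search space was exhausted without finding the target.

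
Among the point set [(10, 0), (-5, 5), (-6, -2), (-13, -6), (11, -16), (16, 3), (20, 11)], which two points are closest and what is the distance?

Computing all pairwise distances among 7 points:

d((10, 0), (-5, 5)) = 15.8114
d((10, 0), (-6, -2)) = 16.1245
d((10, 0), (-13, -6)) = 23.7697
d((10, 0), (11, -16)) = 16.0312
d((10, 0), (16, 3)) = 6.7082 <-- minimum
d((10, 0), (20, 11)) = 14.8661
d((-5, 5), (-6, -2)) = 7.0711
d((-5, 5), (-13, -6)) = 13.6015
d((-5, 5), (11, -16)) = 26.4008
d((-5, 5), (16, 3)) = 21.095
d((-5, 5), (20, 11)) = 25.7099
d((-6, -2), (-13, -6)) = 8.0623
d((-6, -2), (11, -16)) = 22.0227
d((-6, -2), (16, 3)) = 22.561
d((-6, -2), (20, 11)) = 29.0689
d((-13, -6), (11, -16)) = 26.0
d((-13, -6), (16, 3)) = 30.3645
d((-13, -6), (20, 11)) = 37.1214
d((11, -16), (16, 3)) = 19.6469
d((11, -16), (20, 11)) = 28.4605
d((16, 3), (20, 11)) = 8.9443

Closest pair: (10, 0) and (16, 3) with distance 6.7082

The closest pair is (10, 0) and (16, 3) with Euclidean distance 6.7082. For 7 points, brute-force pairwise comparison is shown above. For large n, the divide-and-conquer algorithm (sort by x, recurse on halves, check the dividing strip) achieves O(n log n).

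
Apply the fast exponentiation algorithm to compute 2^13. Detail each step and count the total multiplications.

Computing 2^13 by squaring (build up from 2^1; each line after the first costs one multiplication):

2^1 = 2
2^2 = (2^1)^2 = 2^2 = 4
2^3 = 2 * 2^2 = 2 * 4 = 8
2^6 = (2^3)^2 = 8^2 = 64
2^12 = (2^6)^2 = 64^2 = 4096
2^13 = 2 * 2^12 = 2 * 4096 = 8192

Result: 8192
Multiplications needed: 5 (5 lines after 2^1)

2^13 = 8192. Using exponentiation by squaring, this requires 5 multiplications. The key idea: if the exponent is even, square the half-power; if odd, multiply by the base once.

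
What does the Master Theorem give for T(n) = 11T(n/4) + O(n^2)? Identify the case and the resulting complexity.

Master Theorem for T(n) = 11T(n/4) + O(n^2):

a = 11, b = 4, c = 2
log_b(a) = log_4(11) = 1.7297

Case 3: c = 2 > log_4(11) = 1.7297
T(n) = O(n^2) = O(n^2)

For T(n) = 11T(n/4) + O(n^2): log_4(11) = 1.7297. This is Case 3 of the Master Theorem (c > log_b(a), work dominated by root), giving O(n^2).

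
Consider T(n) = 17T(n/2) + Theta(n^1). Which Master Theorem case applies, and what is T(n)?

Master Theorem for T(n) = 17T(n/2) + O(n^1):

a = 17, b = 2, c = 1
log_b(a) = log_2(17) = 4.0875

Case 1: c = 1 < log_2(17) = 4.0875
T(n) = O(n^(log_2 17))

For T(n) = 17T(n/2) + O(n^1): log_2(17) = 4.0875. This is Case 1 of the Master Theorem (c < log_b(a), work dominated by leaves), giving O(n^(log_2 17)).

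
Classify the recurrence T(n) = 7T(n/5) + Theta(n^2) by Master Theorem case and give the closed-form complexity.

Master Theorem for T(n) = 7T(n/5) + O(n^2):

a = 7, b = 5, c = 2
log_b(a) = log_5(7) = 1.2091

Case 3: c = 2 > log_5(7) = 1.2091
T(n) = O(n^2) = O(n^2)

For T(n) = 7T(n/5) + O(n^2): log_5(7) = 1.2091. This is Case 3 of the Master Theorem (c > log_b(a), work dominated by root), giving O(n^2).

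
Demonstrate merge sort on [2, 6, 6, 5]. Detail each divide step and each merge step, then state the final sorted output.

Merge sort trace:

Split: [2, 6, 6, 5] -> [2, 6] and [6, 5]
  Split: [2, 6] -> [2] and [6]
  Merge: [2] + [6] -> [2, 6]
  Split: [6, 5] -> [6] and [5]
  Merge: [6] + [5] -> [5, 6]
Merge: [2, 6] + [5, 6] -> [2, 5, 6, 6]

Final sorted array: [2, 5, 6, 6]

The merge sort proceeds by recursively splitting the array and merging sorted halves.
After all merges, the sorted array is [2, 5, 6, 6].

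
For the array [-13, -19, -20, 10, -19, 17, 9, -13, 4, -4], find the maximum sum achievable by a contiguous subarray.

Using Kadane's algorithm on [-13, -19, -20, 10, -19, 17, 9, -13, 4, -4]:

Scanning through the array:
Position 1 (value -19): max_ending_here = -19, max_so_far = -13
Position 2 (value -20): max_ending_here = -20, max_so_far = -13
Position 3 (value 10): max_ending_here = 10, max_so_far = 10
Position 4 (value -19): max_ending_here = -9, max_so_far = 10
Position 5 (value 17): max_ending_here = 17, max_so_far = 17
Position 6 (value 9): max_ending_here = 26, max_so_far = 26
Position 7 (value -13): max_ending_here = 13, max_so_far = 26
Position 8 (value 4): max_ending_here = 17, max_so_far = 26
Position 9 (value -4): max_ending_here = 13, max_so_far = 26

Maximum subarray: [17, 9]
Maximum sum: 26

The maximum subarray is [17, 9] with sum 26. This subarray runs from index 5 to index 6.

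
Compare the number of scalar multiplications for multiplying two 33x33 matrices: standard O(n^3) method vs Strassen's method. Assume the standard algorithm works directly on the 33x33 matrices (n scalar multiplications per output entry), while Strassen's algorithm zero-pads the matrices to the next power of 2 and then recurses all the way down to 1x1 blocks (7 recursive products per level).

Matrix multiplication for 33x33 matrices:

Strassen's algorithm requires power-of-2 dimensions. Pad 33x33 to 64x64 (next power of 2).

Standard algorithm: 33^3 = 35937 multiplications
Strassen's algorithm: 7^(log2(64)) = 7^6 = 117649 multiplications
Difference: 35937 - 117649 = -81712 (Strassen uses MORE here due to padding overhead — for small or just-over-power-of-2 n, padding can outweigh the per-level savings)

Standard: 35937 multiplications (33^3). Strassen: 117649 multiplications (7^6, after padding to 64x64). Strassen reduces 8 recursive multiplications to 7 at each level.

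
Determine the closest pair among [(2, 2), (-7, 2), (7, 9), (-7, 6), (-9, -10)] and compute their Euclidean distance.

Computing all pairwise distances among 5 points:

d((2, 2), (-7, 2)) = 9.0
d((2, 2), (7, 9)) = 8.6023
d((2, 2), (-7, 6)) = 9.8489
d((2, 2), (-9, -10)) = 16.2788
d((-7, 2), (7, 9)) = 15.6525
d((-7, 2), (-7, 6)) = 4.0 <-- minimum
d((-7, 2), (-9, -10)) = 12.1655
d((7, 9), (-7, 6)) = 14.3178
d((7, 9), (-9, -10)) = 24.8395
d((-7, 6), (-9, -10)) = 16.1245

Closest pair: (-7, 2) and (-7, 6) with distance 4.0

The closest pair is (-7, 2) and (-7, 6) with Euclidean distance 4.0. For 5 points, brute-force pairwise comparison is shown above. For large n, the divide-and-conquer algorithm (sort by x, recurse on halves, check the dividing strip) achieves O(n log n).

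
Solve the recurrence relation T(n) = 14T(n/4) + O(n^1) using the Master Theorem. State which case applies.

Master Theorem for T(n) = 14T(n/4) + O(n^1):

a = 14, b = 4, c = 1
log_b(a) = log_4(14) = 1.9037

Case 1: c = 1 < log_4(14) = 1.9037
T(n) = O(n^(log_4 14))

For T(n) = 14T(n/4) + O(n^1): log_4(14) = 1.9037. This is Case 1 of the Master Theorem (c < log_b(a), work dominated by leaves), giving O(n^(log_4 14)).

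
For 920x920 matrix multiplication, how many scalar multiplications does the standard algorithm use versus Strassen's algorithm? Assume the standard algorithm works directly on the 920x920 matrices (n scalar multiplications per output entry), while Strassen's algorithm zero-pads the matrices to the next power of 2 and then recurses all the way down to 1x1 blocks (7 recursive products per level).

Matrix multiplication for 920x920 matrices:

Strassen's algorithm requires power-of-2 dimensions. Pad 920x920 to 1024x1024 (next power of 2).

Standard algorithm: 920^3 = 778688000 multiplications
Strassen's algorithm: 7^(log2(1024)) = 7^10 = 282475249 multiplications
Savings: 778688000 - 282475249 = 496212751 multiplications

Standard: 778688000 multiplications (920^3). Strassen: 282475249 multiplications (7^10, after padding to 1024x1024). Strassen reduces 8 recursive multiplications to 7 at each level.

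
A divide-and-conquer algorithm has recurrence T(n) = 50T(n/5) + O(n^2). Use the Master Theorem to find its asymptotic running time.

Master Theorem for T(n) = 50T(n/5) + O(n^2):

a = 50, b = 5, c = 2
log_b(a) = log_5(50) = 2.4307

Case 1: c = 2 < log_5(50) = 2.4307
T(n) = O(n^(log_5 50))

For T(n) = 50T(n/5) + O(n^2): log_5(50) = 2.4307. This is Case 1 of the Master Theorem (c < log_b(a), work dominated by leaves), giving O(n^(log_5 50)).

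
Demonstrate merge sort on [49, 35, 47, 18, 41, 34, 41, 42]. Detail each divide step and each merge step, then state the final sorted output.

Merge sort trace:

Split: [49, 35, 47, 18, 41, 34, 41, 42] -> [49, 35, 47, 18] and [41, 34, 41, 42]
  Split: [49, 35, 47, 18] -> [49, 35] and [47, 18]
    Split: [49, 35] -> [49] and [35]
    Merge: [49] + [35] -> [35, 49]
    Split: [47, 18] -> [47] and [18]
    Merge: [47] + [18] -> [18, 47]
  Merge: [35, 49] + [18, 47] -> [18, 35, 47, 49]
  Split: [41, 34, 41, 42] -> [41, 34] and [41, 42]
    Split: [41, 34] -> [41] and [34]
    Merge: [41] + [34] -> [34, 41]
    Split: [41, 42] -> [41] and [42]
    Merge: [41] + [42] -> [41, 42]
  Merge: [34, 41] + [41, 42] -> [34, 41, 41, 42]
Merge: [18, 35, 47, 49] + [34, 41, 41, 42] -> [18, 34, 35, 41, 41, 42, 47, 49]

Final sorted array: [18, 34, 35, 41, 41, 42, 47, 49]

The merge sort proceeds by recursively splitting the array and merging sorted halves.
After all merges, the sorted array is [18, 34, 35, 41, 41, 42, 47, 49].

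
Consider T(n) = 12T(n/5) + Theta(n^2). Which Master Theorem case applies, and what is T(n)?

Master Theorem for T(n) = 12T(n/5) + O(n^2):

a = 12, b = 5, c = 2
log_b(a) = log_5(12) = 1.5440

Case 3: c = 2 > log_5(12) = 1.5440
T(n) = O(n^2) = O(n^2)

For T(n) = 12T(n/5) + O(n^2): log_5(12) = 1.5440. This is Case 3 of the Master Theorem (c > log_b(a), work dominated by root), giving O(n^2).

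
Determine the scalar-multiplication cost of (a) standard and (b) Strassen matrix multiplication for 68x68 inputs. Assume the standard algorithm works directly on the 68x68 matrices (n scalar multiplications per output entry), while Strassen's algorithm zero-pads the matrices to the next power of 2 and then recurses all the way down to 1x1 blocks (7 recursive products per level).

Matrix multiplication for 68x68 matrices:

Strassen's algorithm requires power-of-2 dimensions. Pad 68x68 to 128x128 (next power of 2).

Standard algorithm: 68^3 = 314432 multiplications
Strassen's algorithm: 7^(log2(128)) = 7^7 = 823543 multiplications
Difference: 314432 - 823543 = -509111 (Strassen uses MORE here due to padding overhead — for small or just-over-power-of-2 n, padding can outweigh the per-level savings)

Standard: 314432 multiplications (68^3). Strassen: 823543 multiplications (7^7, after padding to 128x128). Strassen reduces 8 recursive multiplications to 7 at each level.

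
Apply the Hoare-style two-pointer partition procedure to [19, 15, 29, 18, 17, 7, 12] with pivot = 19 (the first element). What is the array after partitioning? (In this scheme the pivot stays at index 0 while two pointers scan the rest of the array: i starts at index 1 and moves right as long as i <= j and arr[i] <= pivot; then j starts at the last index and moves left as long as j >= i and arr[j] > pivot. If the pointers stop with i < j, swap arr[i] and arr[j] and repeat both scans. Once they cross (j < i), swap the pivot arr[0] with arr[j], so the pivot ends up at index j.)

Hoare-style two-pointer partition with pivot = 19:

Initial array: [19, 15, 29, 18, 17, 7, 12]

Pointers start at i = 1, j = 6.
i stops at index 2 (arr[2]=29 > 19), j stops at index 6 (arr[6]=12 <= 19): swap arr[2] and arr[6], array becomes [19, 15, 12, 18, 17, 7, 29]
i ends at 6, j ends at 5: the pointers have crossed (j < i), so scanning stops.

Swap pivot arr[0] with arr[5] to place pivot at position 5: [7, 15, 12, 18, 17, 19, 29]
Pivot position: 5

After partitioning with pivot 19, the array becomes [7, 15, 12, 18, 17, 19, 29]. The pivot is placed at index 5. All elements to the left of the pivot are <= 19, and all elements to the right are > 19.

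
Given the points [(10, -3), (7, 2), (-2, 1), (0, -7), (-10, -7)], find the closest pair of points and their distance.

Computing all pairwise distances among 5 points:

d((10, -3), (7, 2)) = 5.831 <-- minimum
d((10, -3), (-2, 1)) = 12.6491
d((10, -3), (0, -7)) = 10.7703
d((10, -3), (-10, -7)) = 20.3961
d((7, 2), (-2, 1)) = 9.0554
d((7, 2), (0, -7)) = 11.4018
d((7, 2), (-10, -7)) = 19.2354
d((-2, 1), (0, -7)) = 8.2462
d((-2, 1), (-10, -7)) = 11.3137
d((0, -7), (-10, -7)) = 10.0

Closest pair: (10, -3) and (7, 2) with distance 5.831

The closest pair is (10, -3) and (7, 2) with Euclidean distance 5.831. For 5 points, brute-force pairwise comparison is shown above. For large n, the divide-and-conquer algorithm (sort by x, recurse on halves, check the dividing strip) achieves O(n log n).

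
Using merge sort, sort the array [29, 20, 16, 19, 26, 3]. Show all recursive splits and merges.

Merge sort trace:

Split: [29, 20, 16, 19, 26, 3] -> [29, 20, 16] and [19, 26, 3]
  Split: [29, 20, 16] -> [29] and [20, 16]
    Split: [20, 16] -> [20] and [16]
    Merge: [20] + [16] -> [16, 20]
  Merge: [29] + [16, 20] -> [16, 20, 29]
  Split: [19, 26, 3] -> [19] and [26, 3]
    Split: [26, 3] -> [26] and [3]
    Merge: [26] + [3] -> [3, 26]
  Merge: [19] + [3, 26] -> [3, 19, 26]
Merge: [16, 20, 29] + [3, 19, 26] -> [3, 16, 19, 20, 26, 29]

Final sorted array: [3, 16, 19, 20, 26, 29]

The merge sort proceeds by recursively splitting the array and merging sorted halves.
After all merges, the sorted array is [3, 16, 19, 20, 26, 29].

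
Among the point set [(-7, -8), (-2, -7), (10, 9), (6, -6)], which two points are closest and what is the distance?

Computing all pairwise distances among 4 points:

d((-7, -8), (-2, -7)) = 5.099 <-- minimum
d((-7, -8), (10, 9)) = 24.0416
d((-7, -8), (6, -6)) = 13.1529
d((-2, -7), (10, 9)) = 20.0
d((-2, -7), (6, -6)) = 8.0623
d((10, 9), (6, -6)) = 15.5242

Closest pair: (-7, -8) and (-2, -7) with distance 5.099

The closest pair is (-7, -8) and (-2, -7) with Euclidean distance 5.099. For 4 points, brute-force pairwise comparison is shown above. For large n, the divide-and-conquer algorithm (sort by x, recurse on halves, check the dividing strip) achieves O(n log n).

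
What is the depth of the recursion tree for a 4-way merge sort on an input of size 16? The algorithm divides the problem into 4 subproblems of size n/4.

For divide and conquer with division factor 4:

Problem sizes at each level:
Level 0: 16
Level 1: 4
Level 2: 1

The root is level 0 and the size-1 base case is level 2 (the tree spans levels 0 through 2, i.e. 3 levels counting the root), so the depth is the number of divisions: log_4(16) = 2

The recursion tree depth is log_4(16) = 2. At each level, the problem size is divided by 4, so it takes 2 divisions to reduce to a base case of size 1. The algorithm makes 4 recursive calls at each level.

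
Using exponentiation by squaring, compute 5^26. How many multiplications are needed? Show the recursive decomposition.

Computing 5^26 by squaring (build up from 5^1; each line after the first costs one multiplication):

5^1 = 5
5^2 = (5^1)^2 = 5^2 = 25
5^3 = 5 * 5^2 = 5 * 25 = 125
5^6 = (5^3)^2 = 125^2 = 15625
5^12 = (5^6)^2 = 15625^2 = 244140625
5^13 = 5 * 5^12 = 5 * 244140625 = 1220703125
5^26 = (5^13)^2 = 1220703125^2 = 1490116119384765625

Result: 1490116119384765625
Multiplications needed: 6 (6 lines after 5^1)

5^26 = 1490116119384765625. Using exponentiation by squaring, this requires 6 multiplications. The key idea: if the exponent is even, square the half-power; if odd, multiply by the base once.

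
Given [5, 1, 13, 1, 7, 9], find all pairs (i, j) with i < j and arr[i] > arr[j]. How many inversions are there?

Finding inversions in [5, 1, 13, 1, 7, 9]:

(0, 1): arr[0]=5 > arr[1]=1
(0, 3): arr[0]=5 > arr[3]=1
(2, 3): arr[2]=13 > arr[3]=1
(2, 4): arr[2]=13 > arr[4]=7
(2, 5): arr[2]=13 > arr[5]=9

Total inversions: 5

The array has 5 inversion(s): (0,1), (0,3), (2,3), (2,4), (2,5). Each pair (i,j) satisfies i < j and arr[i] > arr[j].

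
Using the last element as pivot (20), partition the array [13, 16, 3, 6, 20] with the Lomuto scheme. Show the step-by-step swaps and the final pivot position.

Lomuto partition with pivot = 20:

Initial array: [13, 16, 3, 6, 20]

arr[0]=13 <= 20: swap with position 0, array becomes [13, 16, 3, 6, 20]
arr[1]=16 <= 20: swap with position 1, array becomes [13, 16, 3, 6, 20]
arr[2]=3 <= 20: swap with position 2, array becomes [13, 16, 3, 6, 20]
arr[3]=6 <= 20: swap with position 3, array becomes [13, 16, 3, 6, 20]

Place pivot at position 4: [13, 16, 3, 6, 20]
Pivot position: 4

After partitioning with pivot 20, the array becomes [13, 16, 3, 6, 20]. The pivot is placed at index 4. All elements to the left of the pivot are <= 20, and all elements to the right are > 20.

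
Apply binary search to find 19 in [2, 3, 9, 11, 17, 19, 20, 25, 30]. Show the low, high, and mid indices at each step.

Binary search for 19 in [2, 3, 9, 11, 17, 19, 20, 25, 30]:

lo=0, hi=8, mid=4, arr[mid]=17 -> 17 < 19, search right half
lo=5, hi=8, mid=6, arr[mid]=20 -> 20 > 19, search left half
lo=5, hi=5, mid=5, arr[mid]=19 -> Found target at index 5!

Binary search finds 19 at index 5 after 3 comparisons. The search repeatedly halves the search space by comparing with the middle element.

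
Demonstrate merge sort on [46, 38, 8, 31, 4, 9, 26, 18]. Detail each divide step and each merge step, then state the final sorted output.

Merge sort trace:

Split: [46, 38, 8, 31, 4, 9, 26, 18] -> [46, 38, 8, 31] and [4, 9, 26, 18]
  Split: [46, 38, 8, 31] -> [46, 38] and [8, 31]
    Split: [46, 38] -> [46] and [38]
    Merge: [46] + [38] -> [38, 46]
    Split: [8, 31] -> [8] and [31]
    Merge: [8] + [31] -> [8, 31]
  Merge: [38, 46] + [8, 31] -> [8, 31, 38, 46]
  Split: [4, 9, 26, 18] -> [4, 9] and [26, 18]
    Split: [4, 9] -> [4] and [9]
    Merge: [4] + [9] -> [4, 9]
    Split: [26, 18] -> [26] and [18]
    Merge: [26] + [18] -> [18, 26]
  Merge: [4, 9] + [18, 26] -> [4, 9, 18, 26]
Merge: [8, 31, 38, 46] + [4, 9, 18, 26] -> [4, 8, 9, 18, 26, 31, 38, 46]

Final sorted array: [4, 8, 9, 18, 26, 31, 38, 46]

The merge sort proceeds by recursively splitting the array and merging sorted halves.
After all merges, the sorted array is [4, 8, 9, 18, 26, 31, 38, 46].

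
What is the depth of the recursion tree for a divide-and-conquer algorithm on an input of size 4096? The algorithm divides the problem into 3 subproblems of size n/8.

For divide and conquer with division factor 8:

Problem sizes at each level:
Level 0: 4096
Level 1: 512
Level 2: 64
Level 3: 8
Level 4: 1

The root is level 0 and the size-1 base case is level 4 (the tree spans levels 0 through 4, i.e. 5 levels counting the root), so the depth is the number of divisions: log_8(4096) = 4

The recursion tree depth is log_8(4096) = 4. At each level, the problem size is divided by 8, so it takes 4 divisions to reduce to a base case of size 1. The algorithm makes 3 recursive calls at each level.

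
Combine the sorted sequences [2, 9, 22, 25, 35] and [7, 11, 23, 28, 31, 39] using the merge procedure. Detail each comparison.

Merging process:

Compare 2 vs 7: take 2 from left. Merged: [2]
Compare 9 vs 7: take 7 from right. Merged: [2, 7]
Compare 9 vs 11: take 9 from left. Merged: [2, 7, 9]
Compare 22 vs 11: take 11 from right. Merged: [2, 7, 9, 11]
Compare 22 vs 23: take 22 from left. Merged: [2, 7, 9, 11, 22]
Compare 25 vs 23: take 23 from right. Merged: [2, 7, 9, 11, 22, 23]
Compare 25 vs 28: take 25 from left. Merged: [2, 7, 9, 11, 22, 23, 25]
Compare 35 vs 28: take 28 from right. Merged: [2, 7, 9, 11, 22, 23, 25, 28]
Compare 35 vs 31: take 31 from right. Merged: [2, 7, 9, 11, 22, 23, 25, 28, 31]
Compare 35 vs 39: take 35 from left. Merged: [2, 7, 9, 11, 22, 23, 25, 28, 31, 35]
Append remaining from right: [39]. Merged: [2, 7, 9, 11, 22, 23, 25, 28, 31, 35, 39]

Final merged array: [2, 7, 9, 11, 22, 23, 25, 28, 31, 35, 39]
Total comparisons: 10

The merged array is [2, 7, 9, 11, 22, 23, 25, 28, 31, 35, 39], requiring 10 comparisons. The merge step runs in O(n) time where n is the total number of elements.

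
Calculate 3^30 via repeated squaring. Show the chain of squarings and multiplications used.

Computing 3^30 by squaring (build up from 3^1; each line after the first costs one multiplication):

3^1 = 3
3^2 = (3^1)^2 = 3^2 = 9
3^3 = 3 * 3^2 = 3 * 9 = 27
3^6 = (3^3)^2 = 27^2 = 729
3^7 = 3 * 3^6 = 3 * 729 = 2187
3^14 = (3^7)^2 = 2187^2 = 4782969
3^15 = 3 * 3^14 = 3 * 4782969 = 14348907
3^30 = (3^15)^2 = 14348907^2 = 205891132094649

Result: 205891132094649
Multiplications needed: 7 (7 lines after 3^1)

3^30 = 205891132094649. Using exponentiation by squaring, this requires 7 multiplications. The key idea: if the exponent is even, square the half-power; if odd, multiply by the base once.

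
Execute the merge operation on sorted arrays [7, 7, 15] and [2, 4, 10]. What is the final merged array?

Merging process:

Compare 7 vs 2: take 2 from right. Merged: [2]
Compare 7 vs 4: take 4 from right. Merged: [2, 4]
Compare 7 vs 10: take 7 from left. Merged: [2, 4, 7]
Compare 7 vs 10: take 7 from left. Merged: [2, 4, 7, 7]
Compare 15 vs 10: take 10 from right. Merged: [2, 4, 7, 7, 10]
Append remaining from left: [15]. Merged: [2, 4, 7, 7, 10, 15]

Final merged array: [2, 4, 7, 7, 10, 15]
Total comparisons: 5

The merged array is [2, 4, 7, 7, 10, 15], requiring 5 comparisons. The merge step runs in O(n) time where n is the total number of elements.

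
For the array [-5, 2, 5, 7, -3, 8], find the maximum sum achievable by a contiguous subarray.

Using Kadane's algorithm on [-5, 2, 5, 7, -3, 8]:

Scanning through the array:
Position 1 (value 2): max_ending_here = 2, max_so_far = 2
Position 2 (value 5): max_ending_here = 7, max_so_far = 7
Position 3 (value 7): max_ending_here = 14, max_so_far = 14
Position 4 (value -3): max_ending_here = 11, max_so_far = 14
Position 5 (value 8): max_ending_here = 19, max_so_far = 19

Maximum subarray: [2, 5, 7, -3, 8]
Maximum sum: 19

The maximum subarray is [2, 5, 7, -3, 8] with sum 19. This subarray runs from index 1 to index 5.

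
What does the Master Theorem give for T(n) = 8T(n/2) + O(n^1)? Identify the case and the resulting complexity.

Master Theorem for T(n) = 8T(n/2) + O(n^1):

a = 8, b = 2, c = 1
log_b(a) = log_2(8) = 3.0000

Case 1: c = 1 < log_2(8) = 3.0000
T(n) = O(n^(log_2 8)) = O(n^3)

For T(n) = 8T(n/2) + O(n^1): log_2(8) = 3.0000. This is Case 1 of the Master Theorem (c < log_b(a), work dominated by leaves), giving O(n^3).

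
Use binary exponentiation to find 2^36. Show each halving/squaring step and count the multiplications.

Computing 2^36 by squaring (build up from 2^1; each line after the first costs one multiplication):

2^1 = 2
2^2 = (2^1)^2 = 2^2 = 4
2^4 = (2^2)^2 = 4^2 = 16
2^8 = (2^4)^2 = 16^2 = 256
2^9 = 2 * 2^8 = 2 * 256 = 512
2^18 = (2^9)^2 = 512^2 = 262144
2^36 = (2^18)^2 = 262144^2 = 68719476736

Result: 68719476736
Multiplications needed: 6 (6 lines after 2^1)

2^36 = 68719476736. Using exponentiation by squaring, this requires 6 multiplications. The key idea: if the exponent is even, square the half-power; if odd, multiply by the base once.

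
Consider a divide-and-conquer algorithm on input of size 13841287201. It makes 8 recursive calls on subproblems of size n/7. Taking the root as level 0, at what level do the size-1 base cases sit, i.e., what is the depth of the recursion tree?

For divide and conquer with division factor 7:

Problem sizes at each level:
Level 0: 13841287201
Level 1: 1977326743
Level 2: 282475249
Level 3: 40353607
Level 4: 5764801
Level 5: 823543
Level 6: 117649
Level 7: 16807
Level 8: 2401
Level 9: 343
Level 10: 49
Level 11: 7
Level 12: 1

The root is level 0 and the size-1 base case is level 12 (the tree spans levels 0 through 12, i.e. 13 levels counting the root), so the depth is the number of divisions: log_7(13841287201) = 12

The recursion tree depth is log_7(13841287201) = 12. At each level, the problem size is divided by 7, so it takes 12 divisions to reduce to a base case of size 1. The algorithm makes 8 recursive calls at each level.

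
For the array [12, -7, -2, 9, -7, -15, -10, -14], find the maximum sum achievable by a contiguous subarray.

Using Kadane's algorithm on [12, -7, -2, 9, -7, -15, -10, -14]:

Scanning through the array:
Position 1 (value -7): max_ending_here = 5, max_so_far = 12
Position 2 (value -2): max_ending_here = 3, max_so_far = 12
Position 3 (value 9): max_ending_here = 12, max_so_far = 12
Position 4 (value -7): max_ending_here = 5, max_so_far = 12
Position 5 (value -15): max_ending_here = -10, max_so_far = 12
Position 6 (value -10): max_ending_here = -10, max_so_far = 12
Position 7 (value -14): max_ending_here = -14, max_so_far = 12

Maximum subarray: [12]
Maximum sum: 12

The maximum subarray is [12] with sum 12. This subarray runs from index 0 to index 0.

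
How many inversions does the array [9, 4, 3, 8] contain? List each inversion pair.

Finding inversions in [9, 4, 3, 8]:

(0, 1): arr[0]=9 > arr[1]=4
(0, 2): arr[0]=9 > arr[2]=3
(0, 3): arr[0]=9 > arr[3]=8
(1, 2): arr[1]=4 > arr[2]=3

Total inversions: 4

The array has 4 inversion(s): (0,1), (0,2), (0,3), (1,2). Each pair (i,j) satisfies i < j and arr[i] > arr[j].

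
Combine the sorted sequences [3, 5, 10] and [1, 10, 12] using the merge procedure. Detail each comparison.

Merging process:

Compare 3 vs 1: take 1 from right. Merged: [1]
Compare 3 vs 10: take 3 from left. Merged: [1, 3]
Compare 5 vs 10: take 5 from left. Merged: [1, 3, 5]
Compare 10 vs 10: take 10 from left. Merged: [1, 3, 5, 10]
Append remaining from right: [10, 12]. Merged: [1, 3, 5, 10, 10, 12]

Final merged array: [1, 3, 5, 10, 10, 12]
Total comparisons: 4

The merged array is [1, 3, 5, 10, 10, 12], requiring 4 comparisons. The merge step runs in O(n) time where n is the total number of elements.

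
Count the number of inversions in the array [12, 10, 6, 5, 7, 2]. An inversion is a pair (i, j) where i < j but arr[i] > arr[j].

Finding inversions in [12, 10, 6, 5, 7, 2]:

(0, 1): arr[0]=12 > arr[1]=10
(0, 2): arr[0]=12 > arr[2]=6
(0, 3): arr[0]=12 > arr[3]=5
(0, 4): arr[0]=12 > arr[4]=7
(0, 5): arr[0]=12 > arr[5]=2
(1, 2): arr[1]=10 > arr[2]=6
(1, 3): arr[1]=10 > arr[3]=5
(1, 4): arr[1]=10 > arr[4]=7
(1, 5): arr[1]=10 > arr[5]=2
(2, 3): arr[2]=6 > arr[3]=5
(2, 5): arr[2]=6 > arr[5]=2
(3, 5): arr[3]=5 > arr[5]=2
(4, 5): arr[4]=7 > arr[5]=2

Total inversions: 13

The array has 13 inversion(s): (0,1), (0,2), (0,3), (0,4), (0,5), (1,2), (1,3), (1,4), (1,5), (2,3), (2,5), (3,5), (4,5). Each pair (i,j) satisfies i < j and arr[i] > arr[j].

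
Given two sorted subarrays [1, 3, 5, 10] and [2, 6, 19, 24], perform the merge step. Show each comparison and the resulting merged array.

Merging process:

Compare 1 vs 2: take 1 from left. Merged: [1]
Compare 3 vs 2: take 2 from right. Merged: [1, 2]
Compare 3 vs 6: take 3 from left. Merged: [1, 2, 3]
Compare 5 vs 6: take 5 from left. Merged: [1, 2, 3, 5]
Compare 10 vs 6: take 6 from right. Merged: [1, 2, 3, 5, 6]
Compare 10 vs 19: take 10 from left. Merged: [1, 2, 3, 5, 6, 10]
Append remaining from right: [19, 24]. Merged: [1, 2, 3, 5, 6, 10, 19, 24]

Final merged array: [1, 2, 3, 5, 6, 10, 19, 24]
Total comparisons: 6

The merged array is [1, 2, 3, 5, 6, 10, 19, 24], requiring 6 comparisons. The merge step runs in O(n) time where n is the total number of elements.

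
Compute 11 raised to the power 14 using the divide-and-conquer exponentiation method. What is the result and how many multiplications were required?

Computing 11^14 by squaring (build up from 11^1; each line after the first costs one multiplication):

11^1 = 11
11^2 = (11^1)^2 = 11^2 = 121
11^3 = 11 * 11^2 = 11 * 121 = 1331
11^6 = (11^3)^2 = 1331^2 = 1771561
11^7 = 11 * 11^6 = 11 * 1771561 = 19487171
11^14 = (11^7)^2 = 19487171^2 = 379749833583241

Result: 379749833583241
Multiplications needed: 5 (5 lines after 11^1)

11^14 = 379749833583241. Using exponentiation by squaring, this requires 5 multiplications. The key idea: if the exponent is even, square the half-power; if odd, multiply by the base once.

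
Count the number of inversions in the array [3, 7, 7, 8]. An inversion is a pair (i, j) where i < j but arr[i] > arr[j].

Finding inversions in [3, 7, 7, 8]:


Total inversions: 0

The array has 0 inversions. It is already sorted.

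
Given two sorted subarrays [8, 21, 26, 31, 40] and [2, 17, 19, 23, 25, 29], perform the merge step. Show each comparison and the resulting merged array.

Merging process:

Compare 8 vs 2: take 2 from right. Merged: [2]
Compare 8 vs 17: take 8 from left. Merged: [2, 8]
Compare 21 vs 17: take 17 from right. Merged: [2, 8, 17]
Compare 21 vs 19: take 19 from right. Merged: [2, 8, 17, 19]
Compare 21 vs 23: take 21 from left. Merged: [2, 8, 17, 19, 21]
Compare 26 vs 23: take 23 from right. Merged: [2, 8, 17, 19, 21, 23]
Compare 26 vs 25: take 25 from right. Merged: [2, 8, 17, 19, 21, 23, 25]
Compare 26 vs 29: take 26 from left. Merged: [2, 8, 17, 19, 21, 23, 25, 26]
Compare 31 vs 29: take 29 from right. Merged: [2, 8, 17, 19, 21, 23, 25, 26, 29]
Append remaining from left: [31, 40]. Merged: [2, 8, 17, 19, 21, 23, 25, 26, 29, 31, 40]

Final merged array: [2, 8, 17, 19, 21, 23, 25, 26, 29, 31, 40]
Total comparisons: 9

The merged array is [2, 8, 17, 19, 21, 23, 25, 26, 29, 31, 40], requiring 9 comparisons. The merge step runs in O(n) time where n is the total number of elements.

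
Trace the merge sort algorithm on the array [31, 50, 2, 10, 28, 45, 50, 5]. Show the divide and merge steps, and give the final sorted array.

Merge sort trace:

Split: [31, 50, 2, 10, 28, 45, 50, 5] -> [31, 50, 2, 10] and [28, 45, 50, 5]
  Split: [31, 50, 2, 10] -> [31, 50] and [2, 10]
    Split: [31, 50] -> [31] and [50]
    Merge: [31] + [50] -> [31, 50]
    Split: [2, 10] -> [2] and [10]
    Merge: [2] + [10] -> [2, 10]
  Merge: [31, 50] + [2, 10] -> [2, 10, 31, 50]
  Split: [28, 45, 50, 5] -> [28, 45] and [50, 5]
    Split: [28, 45] -> [28] and [45]
    Merge: [28] + [45] -> [28, 45]
    Split: [50, 5] -> [50] and [5]
    Merge: [50] + [5] -> [5, 50]
  Merge: [28, 45] + [5, 50] -> [5, 28, 45, 50]
Merge: [2, 10, 31, 50] + [5, 28, 45, 50] -> [2, 5, 10, 28, 31, 45, 50, 50]

Final sorted array: [2, 5, 10, 28, 31, 45, 50, 50]

The merge sort proceeds by recursively splitting the array and merging sorted halves.
After all merges, the sorted array is [2, 5, 10, 28, 31, 45, 50, 50].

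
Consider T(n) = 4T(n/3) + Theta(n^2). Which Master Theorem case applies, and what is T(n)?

Master Theorem for T(n) = 4T(n/3) + O(n^2):

a = 4, b = 3, c = 2
log_b(a) = log_3(4) = 1.2619

Case 3: c = 2 > log_3(4) = 1.2619
T(n) = O(n^2) = O(n^2)

For T(n) = 4T(n/3) + O(n^2): log_3(4) = 1.2619. This is Case 3 of the Master Theorem (c > log_b(a), work dominated by root), giving O(n^2).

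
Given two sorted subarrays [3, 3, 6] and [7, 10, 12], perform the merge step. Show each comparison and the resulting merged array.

Merging process:

Compare 3 vs 7: take 3 from left. Merged: [3]
Compare 3 vs 7: take 3 from left. Merged: [3, 3]
Compare 6 vs 7: take 6 from left. Merged: [3, 3, 6]
Append remaining from right: [7, 10, 12]. Merged: [3, 3, 6, 7, 10, 12]

Final merged array: [3, 3, 6, 7, 10, 12]
Total comparisons: 3

The merged array is [3, 3, 6, 7, 10, 12], requiring 3 comparisons. The merge step runs in O(n) time where n is the total number of elements.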